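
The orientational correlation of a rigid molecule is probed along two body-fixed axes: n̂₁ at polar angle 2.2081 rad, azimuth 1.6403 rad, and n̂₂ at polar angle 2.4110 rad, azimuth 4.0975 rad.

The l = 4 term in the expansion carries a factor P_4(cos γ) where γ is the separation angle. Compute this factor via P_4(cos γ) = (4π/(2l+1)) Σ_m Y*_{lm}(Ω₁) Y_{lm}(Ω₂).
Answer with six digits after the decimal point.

Summing Y*_{l m}(θ₁,φ₁)·Y_{l m}(θ₂,φ₂) over m ∈ [−4, 4]; prefactor 4π/(2·4+1) = 1.396263:
  m=-4: (0.177551, 0.050674) × (-0.068121, 0.055317) = (-0.014898, 0.006370)  (running Σ = (-0.014898, 0.006370))
  m=-3: (-0.080038, 0.378274) × (-0.266691, -0.074921) = (0.049686, -0.094886)  (running Σ = (0.034788, -0.088516))
  m=-2: (-0.316380, -0.044265) × (-0.143627, -0.404716) = (0.027526, 0.134402)  (running Σ = (0.062314, 0.045885))
  m=-1: (-0.008195, 0.117717) × (0.119749, -0.169563) = (0.018979, 0.015486)  (running Σ = (0.081293, 0.061371))
  m=0: (-0.342138, -0.000000) × (-0.303796, 0.000000) = (0.103940, 0.000000)  (running Σ = (0.185233, 0.061371))
  m=1: (0.008195, 0.117717) × (-0.119749, -0.169563) = (0.018979, -0.015486)  (running Σ = (0.204212, 0.045885))
  m=2: (-0.316380, 0.044265) × (-0.143627, 0.404716) = (0.027526, -0.134402)  (running Σ = (0.231738, -0.088516))
  m=3: (0.080038, 0.378274) × (0.266691, -0.074921) = (0.049686, 0.094886)  (running Σ = (0.281425, 0.006370))
  m=4: (0.177551, -0.050674) × (-0.068121, -0.055317) = (-0.014898, -0.006370)  (running Σ = (0.266526, 0.000000))
Accumulated sum (0.266526, 0.000000); after 4π/(2l+1) scaling, (0.372141, 0.000000) ⇒ P_4 = 0.372141

0.372141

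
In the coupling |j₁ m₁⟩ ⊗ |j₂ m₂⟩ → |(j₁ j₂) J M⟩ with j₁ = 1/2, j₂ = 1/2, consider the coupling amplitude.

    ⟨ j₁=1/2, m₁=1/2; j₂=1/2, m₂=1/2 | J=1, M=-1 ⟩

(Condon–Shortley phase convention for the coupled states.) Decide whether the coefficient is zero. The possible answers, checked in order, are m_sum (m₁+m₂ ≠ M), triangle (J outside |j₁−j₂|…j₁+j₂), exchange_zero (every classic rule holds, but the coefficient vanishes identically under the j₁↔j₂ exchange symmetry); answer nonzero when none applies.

m_sum

m-sum: m₁+m₂ = 1/2+1/2 = 1, M = -1  ✗ ⇒ coefficient is 0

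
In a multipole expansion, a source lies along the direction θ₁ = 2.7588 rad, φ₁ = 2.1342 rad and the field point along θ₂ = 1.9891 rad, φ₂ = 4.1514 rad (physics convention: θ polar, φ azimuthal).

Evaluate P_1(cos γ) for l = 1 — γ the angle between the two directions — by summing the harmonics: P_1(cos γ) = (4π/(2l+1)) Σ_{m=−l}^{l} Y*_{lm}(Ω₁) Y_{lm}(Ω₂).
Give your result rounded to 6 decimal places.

0.229461

Term-by-term m-sum for l=1 (normalisation 4π/3 = 4.188790):
  m=-1: Y*=-0.06892 + 0.10910j  Y=-0.16796 + 0.26732j  product -0.01759 - 0.03675j
  m=+0: Y*=-0.45324 + 0.00000j  Y=-0.19848 + 0.00000j  product 0.08996 + 0.00000j
  m=+1: Y*=0.06892 + 0.10910j  Y=0.16796 + 0.26732j  product -0.01759 + 0.03675j
Σ over m = 0.05478 + 0.00000j; ×(4π/3) → 0.22946 + 0.00000j. Real part: 0.229461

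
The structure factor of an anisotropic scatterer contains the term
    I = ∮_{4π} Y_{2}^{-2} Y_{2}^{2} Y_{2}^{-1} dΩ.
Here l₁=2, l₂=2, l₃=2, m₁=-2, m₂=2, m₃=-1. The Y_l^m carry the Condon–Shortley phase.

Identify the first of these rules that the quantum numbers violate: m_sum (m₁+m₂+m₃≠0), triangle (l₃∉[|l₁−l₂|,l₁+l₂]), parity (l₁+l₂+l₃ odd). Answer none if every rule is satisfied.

m_sum

m₁+m₂+m₃ = -2 + 2 − 1 = -1  ✗
triangle: |2−2|=0 ≤ l₃=2 ≤ 2+2=4
parity: l₁+l₂+l₃ = 6 is even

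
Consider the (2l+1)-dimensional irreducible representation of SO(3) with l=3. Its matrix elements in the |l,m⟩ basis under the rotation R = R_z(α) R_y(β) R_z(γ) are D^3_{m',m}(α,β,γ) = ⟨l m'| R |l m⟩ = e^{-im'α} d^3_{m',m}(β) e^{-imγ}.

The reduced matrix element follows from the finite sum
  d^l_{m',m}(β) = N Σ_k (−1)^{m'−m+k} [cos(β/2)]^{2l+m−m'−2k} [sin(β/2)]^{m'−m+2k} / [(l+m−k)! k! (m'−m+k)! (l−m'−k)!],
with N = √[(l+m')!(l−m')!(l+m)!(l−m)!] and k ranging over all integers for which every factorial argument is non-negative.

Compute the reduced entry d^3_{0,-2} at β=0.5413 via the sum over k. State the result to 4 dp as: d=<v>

d^3_{0,-2}(β=0.5413) via the finite sum:
c=cos(0.541300/2)=0.963597, s=sin(0.541300/2)=0.267358; N=√[6·6·1·120]=65.726707
k∈{0,1} keeps every argument non-negative
  k=0: (−1)^2·65.7267/(12)·0.9636^4·0.2674^2 = +0.337543
  k=1: (−1)^3·65.7267/(12)·0.9636^2·0.2674^4 = -0.025985
d^3_{0,-2}(0.5413) = +0.337543 -0.025985 = +0.311558

d=0.3116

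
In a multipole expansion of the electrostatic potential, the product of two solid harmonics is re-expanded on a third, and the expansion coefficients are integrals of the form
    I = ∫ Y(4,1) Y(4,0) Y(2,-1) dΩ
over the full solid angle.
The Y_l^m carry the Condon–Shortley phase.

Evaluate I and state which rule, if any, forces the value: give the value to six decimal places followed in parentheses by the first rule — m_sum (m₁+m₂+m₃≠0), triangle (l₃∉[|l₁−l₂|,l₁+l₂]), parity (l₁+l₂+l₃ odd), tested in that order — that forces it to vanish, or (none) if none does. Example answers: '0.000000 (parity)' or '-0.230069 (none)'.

m-sum 0 ✓  L=10 even ✓  0≤2≤8 ✓
Π(2lᵢ+1) = 9×9×5 = 405
triangle coeff Δ(4,4,2) = 1/13860
Σ_t [2,4]: t=2:+1/192 t=3:−1/36 t=4:+1/192 = -5/288
(3j)²=20/693 [(4 4 2; 0 0 0)], sign=-1
Σ_t [2,3]: t=2:+1/96 t=3:−1/72 = -1/288
(3j)²=1/462 [(4 4 2; 1 0 -1)], sign=+1
⇒ 4πI² = 150/5929
I = (-1)√(150/5929/(4π)) = -0.04486937
No selection rule forces the value: the integral is nonzero (none).

-0.044869 (none)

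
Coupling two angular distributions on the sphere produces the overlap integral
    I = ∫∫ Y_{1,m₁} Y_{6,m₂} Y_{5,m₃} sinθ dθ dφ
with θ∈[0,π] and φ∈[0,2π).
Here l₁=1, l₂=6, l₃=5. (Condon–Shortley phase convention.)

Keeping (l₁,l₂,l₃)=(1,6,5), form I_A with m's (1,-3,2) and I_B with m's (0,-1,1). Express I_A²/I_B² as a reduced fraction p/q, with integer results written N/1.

Shared (l₁,l₂,l₃)=(1,6,5): N and (l;000)² cancel in I_A²/I_B².
A: Δ = 2!·0!·10!/13! = 1/858; Racah Σ t=0..0: t=0:+1/60480 = 1/60480; ⇒ 3j(1 6 5; 1 -3 2)² = 6/143, sgn -1
B: Δ = 2!·0!·10!/13! = 1/858; Racah Σ t=1..1: t=1:−1/17280 = -1/17280; ⇒ 3j(1 6 5; 0 -1 1)² = 35/858, sgn -1
I_A²/I_B² = (6/143)/(35/858) = 36/35

36/35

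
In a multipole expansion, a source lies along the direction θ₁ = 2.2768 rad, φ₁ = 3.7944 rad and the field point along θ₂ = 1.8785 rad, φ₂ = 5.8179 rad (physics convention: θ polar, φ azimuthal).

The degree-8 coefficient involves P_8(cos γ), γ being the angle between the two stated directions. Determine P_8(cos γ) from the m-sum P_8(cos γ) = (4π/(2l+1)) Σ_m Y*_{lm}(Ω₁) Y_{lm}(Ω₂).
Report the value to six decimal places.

0.141216

Term-by-term m-sum for l=8 (normalisation 4π/17 = 0.739198):
  m=-8: (+0.028294-0.050575i) × (-0.293277-0.192435i) = -0.018030+0.009388i  (running Σ = -0.018030+0.009388i)
  m=-7: (-0.028115-0.195630i) × (+0.442934+0.051345i) = -0.002408-0.088095i  (running Σ = -0.020439-0.078707i)
  m=-6: (-0.277407-0.271834i) × (-0.099612+0.036348i) = +0.037514+0.016995i  (running Σ = +0.017075-0.061712i)
  m=-5: (-0.442784-0.054489i) × (-0.215638+0.228875i) = +0.107952-0.089592i  (running Σ = +0.125027-0.151304i)
  m=-4: (-0.153909+0.090253i) × (+0.066956-0.224091i) = +0.009920+0.040533i  (running Σ = +0.134947-0.110772i)
  m=-3: (+0.097601-0.239052i) × (-0.037591-0.212683i) = -0.054511-0.011772i  (running Σ = +0.080436-0.122543i)
  m=-2: (-0.087198-0.321078i) × (+0.163495+0.219487i) = +0.056216-0.071633i  (running Σ = +0.136652-0.194177i)
  m=-1: (+0.091436+0.069916i) × (+0.150261+0.075438i) = +0.008465+0.017403i  (running Σ = +0.145117-0.176773i)
  m=0: (+0.351185-0.000000i) × (-0.282455+0.000000i) = -0.099194+0.000000i  (running Σ = +0.045923-0.176773i)
  m=1: (-0.091436+0.069916i) × (-0.150261+0.075438i) = +0.008465-0.017403i  (running Σ = +0.054388-0.194177i)
  m=2: (-0.087198+0.321078i) × (+0.163495-0.219487i) = +0.056216+0.071633i  (running Σ = +0.110604-0.122543i)
  m=3: (-0.097601-0.239052i) × (+0.037591-0.212683i) = -0.054511+0.011772i  (running Σ = +0.056093-0.110772i)
  m=4: (-0.153909-0.090253i) × (+0.066956+0.224091i) = +0.009920-0.040533i  (running Σ = +0.066012-0.151304i)
  m=5: (+0.442784-0.054489i) × (+0.215638+0.228875i) = +0.107952+0.089592i  (running Σ = +0.173965-0.061712i)
  m=6: (-0.277407+0.271834i) × (-0.099612-0.036348i) = +0.037514-0.016995i  (running Σ = +0.211478-0.078707i)
  m=7: (+0.028115-0.195630i) × (-0.442934+0.051345i) = -0.002408+0.088095i  (running Σ = +0.209070+0.009388i)
  m=8: (+0.028294+0.050575i) × (-0.293277+0.192435i) = -0.018030-0.009388i  (running Σ = +0.191039-0.000000i)
Accumulated sum +0.191039-0.000000i; after 4π/(2l+1) scaling, +0.141216-0.000000i ⇒ P_8 = 0.141216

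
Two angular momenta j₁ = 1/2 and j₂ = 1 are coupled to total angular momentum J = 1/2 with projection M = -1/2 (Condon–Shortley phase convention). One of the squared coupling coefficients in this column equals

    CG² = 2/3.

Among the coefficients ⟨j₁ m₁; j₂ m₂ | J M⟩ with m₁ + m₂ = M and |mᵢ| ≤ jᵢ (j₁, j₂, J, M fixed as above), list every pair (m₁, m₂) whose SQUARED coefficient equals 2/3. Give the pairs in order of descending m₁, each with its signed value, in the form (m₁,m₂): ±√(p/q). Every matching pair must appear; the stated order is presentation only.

Admissible pairs with m₁+m₂ = M = -1/2: (-1/2,0), (1/2,-1)
  (m₁,m₂)=(1/2,-1): CG² = 2/3, CG = +√(2/3)   ← matches the target
  (m₁,m₂)=(-1/2,0): CG² = 1/3, CG = −√(1/3)
Pairs with CG² = 2/3: (1/2,-1): +√(2/3)

(1/2,-1): +√(2/3)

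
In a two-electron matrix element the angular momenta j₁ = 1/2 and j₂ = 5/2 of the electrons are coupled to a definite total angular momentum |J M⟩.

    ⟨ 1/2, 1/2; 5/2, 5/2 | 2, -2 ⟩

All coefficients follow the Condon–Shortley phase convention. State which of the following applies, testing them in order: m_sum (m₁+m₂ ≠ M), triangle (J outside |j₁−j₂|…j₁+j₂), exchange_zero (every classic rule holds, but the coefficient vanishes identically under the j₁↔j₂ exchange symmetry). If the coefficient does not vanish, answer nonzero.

m_sum

m-sum: m₁+m₂ = 1/2+5/2 = 3, M = -2  ✗ ⇒ coefficient is 0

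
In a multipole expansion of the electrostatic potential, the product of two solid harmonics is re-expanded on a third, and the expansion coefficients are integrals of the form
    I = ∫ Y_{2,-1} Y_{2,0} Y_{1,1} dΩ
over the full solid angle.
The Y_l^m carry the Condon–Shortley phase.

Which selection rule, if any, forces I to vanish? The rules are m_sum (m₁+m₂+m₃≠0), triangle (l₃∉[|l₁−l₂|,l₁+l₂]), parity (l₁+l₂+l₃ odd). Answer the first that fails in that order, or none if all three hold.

parity

m₁+m₂+m₃ = -1 + 0 + 1 = 0  ✓
triangle: |2−2|=0 ≤ l₃=1 ≤ 2+2=4  ✓
parity: l₁+l₂+l₃ = 5 is odd  ✗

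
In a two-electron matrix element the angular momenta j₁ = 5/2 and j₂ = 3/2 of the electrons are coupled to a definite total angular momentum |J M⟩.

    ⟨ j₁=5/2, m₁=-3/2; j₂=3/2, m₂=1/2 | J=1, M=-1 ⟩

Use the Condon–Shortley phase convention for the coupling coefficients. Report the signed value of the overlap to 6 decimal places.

+√(3/10) ≈ +0.547723

√[3·3!2!0!/6! · 1!4!2!1!0!2!] = √(24/5)
  +(−1)^2/∏(2,1,2,0,0,0)! = 1/4  (running 1/4)
⟨..|..⟩ = √(24/5)·(1/4) = +0.547723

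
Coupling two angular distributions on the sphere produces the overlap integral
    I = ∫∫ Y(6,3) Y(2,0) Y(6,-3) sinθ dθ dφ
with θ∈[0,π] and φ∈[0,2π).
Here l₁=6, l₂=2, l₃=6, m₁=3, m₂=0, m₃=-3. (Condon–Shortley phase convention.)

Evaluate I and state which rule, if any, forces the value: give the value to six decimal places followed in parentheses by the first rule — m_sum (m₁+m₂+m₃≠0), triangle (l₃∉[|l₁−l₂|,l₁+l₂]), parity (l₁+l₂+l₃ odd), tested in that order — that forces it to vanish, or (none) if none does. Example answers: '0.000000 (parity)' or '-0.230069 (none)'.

Rules hold: Σm=0, L=14 even, 4≤6≤8.
N = 13·5·13 = 845
Δ = 2!·10!·2!/15! = 1/90090
Racah Σ t=0..2: t=0:+1/69120 t=1:−1/14400 t=2:+1/69120 = -7/172800
⇒ 3j(6 2 6; 0 0 0)² = 14/715, sgn -1
Racah Σ t=0..2: t=0:+1/120960 t=1:−1/80640 t=2:+1/1451520 = -1/290304
⇒ 3j(6 2 6; 3 0 -3)² = 5/2002, sgn +1
4πI² = N·(3j₀)²·(3jₘ)² = 5/121
I = -1·√(0.0413223/4π) = -0.05734392
No selection rule forces the value: the integral is nonzero (none).

-0.057344 (none)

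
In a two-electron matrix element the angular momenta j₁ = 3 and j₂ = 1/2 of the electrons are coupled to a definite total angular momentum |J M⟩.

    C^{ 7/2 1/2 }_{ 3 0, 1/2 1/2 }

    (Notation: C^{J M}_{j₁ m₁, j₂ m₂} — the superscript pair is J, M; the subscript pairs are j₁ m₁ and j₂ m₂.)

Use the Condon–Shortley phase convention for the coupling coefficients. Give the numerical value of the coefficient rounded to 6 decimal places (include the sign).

+√(4/7) ≈ +0.755929

j₁+j₂−J=0  J+j₁−j₂=6  J−j₁+j₂=1  j₁+j₂+J+1=8
(j₁±m₁, j₂±m₂, J±M) = (3,3,1,0,4,3)
P² = 5184/7
sum k=0..0:
  [0] +1/36 = 1/36
S = 1/36
C² = P²·S² = 4/7 ; C = +0.755929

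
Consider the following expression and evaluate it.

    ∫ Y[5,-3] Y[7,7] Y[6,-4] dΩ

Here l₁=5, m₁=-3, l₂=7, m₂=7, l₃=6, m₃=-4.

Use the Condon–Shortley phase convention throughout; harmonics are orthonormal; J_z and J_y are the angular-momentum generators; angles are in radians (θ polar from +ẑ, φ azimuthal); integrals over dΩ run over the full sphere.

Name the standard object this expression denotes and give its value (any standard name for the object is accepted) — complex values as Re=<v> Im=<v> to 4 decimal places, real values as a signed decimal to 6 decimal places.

This is a Gaunt coefficient — the integral of a triple product of spherical harmonics over the sphere.
m-sum 0 ✓  L=18 even ✓  2≤6≤12 ✓
Π(2lᵢ+1) = 11×15×13 = 2145
triangle coeff Δ(5,7,6) = 1/174594420
Σ_t [1,5]: t=1:−1/4147200 t=2:+1/207360 t=3:−1/82944 t=4:+1/207360 t=5:−1/4147200 = -1/345600
(3j)²=420/46189 [(5 7 6; 0 0 0)], sign=-1
Σ_t [6,6]: t=6:+1/116121600 = 1/116121600
(3j)²=7/323 [(5 7 6; -3 7 -4)], sign=+1
⇒ 4πI² = 44100/104329
I = (-1)√(44100/104329/(4π)) = -0.18340528

Gaunt coefficient, -0.183405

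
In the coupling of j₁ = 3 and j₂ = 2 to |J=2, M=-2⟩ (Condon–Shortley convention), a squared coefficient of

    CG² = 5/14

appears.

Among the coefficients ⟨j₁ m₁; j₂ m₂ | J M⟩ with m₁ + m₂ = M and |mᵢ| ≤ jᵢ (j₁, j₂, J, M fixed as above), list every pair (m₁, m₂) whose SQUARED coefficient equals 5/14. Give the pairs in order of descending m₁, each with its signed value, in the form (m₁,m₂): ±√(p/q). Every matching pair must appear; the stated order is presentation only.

(-2,0): +√(5/14); (-3,1): −√(5/14)

Admissible pairs with m₁+m₂ = M = -2: (-3,1), (-2,0), (-1,-1), (0,-2)
  (m₁,m₂)=(0,-2): CG² = 1/14, CG = +√(1/14)
  (m₁,m₂)=(-1,-1): CG² = 3/14, CG = −√(3/14)
  (m₁,m₂)=(-2,0): CG² = 5/14, CG = +√(5/14)   ← matches the target
  (m₁,m₂)=(-3,1): CG² = 5/14, CG = −√(5/14)   ← matches the target
Pairs with CG² = 5/14: (-2,0): +√(5/14); (-3,1): −√(5/14)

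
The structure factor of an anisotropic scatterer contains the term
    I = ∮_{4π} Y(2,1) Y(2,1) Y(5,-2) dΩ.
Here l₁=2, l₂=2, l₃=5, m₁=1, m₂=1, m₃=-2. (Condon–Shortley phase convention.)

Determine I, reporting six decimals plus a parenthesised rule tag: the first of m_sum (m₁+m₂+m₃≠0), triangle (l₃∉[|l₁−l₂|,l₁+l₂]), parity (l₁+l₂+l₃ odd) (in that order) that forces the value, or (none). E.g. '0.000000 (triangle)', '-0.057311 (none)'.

0.000000 (triangle)

triangle: need 0≤l₃≤4, have 5; I=0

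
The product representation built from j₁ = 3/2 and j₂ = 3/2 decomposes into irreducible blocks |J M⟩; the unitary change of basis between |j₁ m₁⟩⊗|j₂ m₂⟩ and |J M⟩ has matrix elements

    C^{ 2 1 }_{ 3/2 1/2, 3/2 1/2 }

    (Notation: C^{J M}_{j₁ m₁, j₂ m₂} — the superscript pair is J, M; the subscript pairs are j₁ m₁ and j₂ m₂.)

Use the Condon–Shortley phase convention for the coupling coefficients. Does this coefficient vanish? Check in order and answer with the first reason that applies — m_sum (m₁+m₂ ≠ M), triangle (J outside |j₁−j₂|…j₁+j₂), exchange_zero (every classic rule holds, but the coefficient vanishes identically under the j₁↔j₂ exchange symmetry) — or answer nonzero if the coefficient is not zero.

exchange_zero

m-sum: m₁+m₂ = 1/2+1/2 = 1, M = 1  ✓
triangle: |j₁−j₂| = 0 ≤ J = 2 ≤ j₁+j₂ = 3  ✓
exchange: j₁=j₂ and m₁=m₂, and (−1)^(j₁+j₂−J) = (−1)^1 = −1 forces ⟨j₁m₁;j₂m₂|JM⟩ = −⟨j₂m₂;j₁m₁|JM⟩ = −⟨j₁m₁;j₂m₂|JM⟩ ⇒ the coefficient vanishes identically
Racah sum check: Σ_k collapses to 0 ⇒ CG = 0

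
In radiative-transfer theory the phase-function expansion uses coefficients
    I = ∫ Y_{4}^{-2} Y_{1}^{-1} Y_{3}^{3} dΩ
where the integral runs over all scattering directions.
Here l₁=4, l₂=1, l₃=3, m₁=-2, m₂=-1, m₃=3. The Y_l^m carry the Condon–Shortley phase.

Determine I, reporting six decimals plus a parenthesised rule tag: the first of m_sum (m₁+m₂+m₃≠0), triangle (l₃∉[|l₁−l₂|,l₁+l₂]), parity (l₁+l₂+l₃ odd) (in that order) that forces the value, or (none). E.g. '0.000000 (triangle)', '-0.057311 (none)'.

0.061558 (none)

Checks pass: Σm=0; 8 even; l₃=3∈[3,5].
(2·4+1)(2·1+1)(2·3+1) = 189
Δ: 2! 6! 0! / 9! → 1/252
sum: t=1:−1/36 = -1/36
3j²(4 1 3; 0 0 0) = Δ·Π!·Σ² = 4/63  (sign +1)
sum: t=0:+1/1440 = 1/1440
3j²(4 1 3; -2 -1 3) = Δ·Π!·Σ² = 1/252  (sign +1)
combine: 4πI² = 189·4/63·1/252 = 1/21
take √, sign +1: I = 0.06155813
No selection rule forces the value: the integral is nonzero (none).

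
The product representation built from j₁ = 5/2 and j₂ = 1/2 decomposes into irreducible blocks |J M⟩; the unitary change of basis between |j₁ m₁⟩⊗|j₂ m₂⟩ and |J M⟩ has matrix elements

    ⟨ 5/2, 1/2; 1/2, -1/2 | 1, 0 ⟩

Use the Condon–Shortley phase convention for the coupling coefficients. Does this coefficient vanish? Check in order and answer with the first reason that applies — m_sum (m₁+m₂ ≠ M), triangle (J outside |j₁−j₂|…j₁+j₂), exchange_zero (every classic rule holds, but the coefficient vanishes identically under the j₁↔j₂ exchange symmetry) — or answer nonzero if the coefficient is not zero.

m-sum: m₁+m₂ = 1/2+(-1/2) = 0, M = 0  ✓
triangle: need |j₁−j₂| ≤ J ≤ j₁+j₂, i.e. J ∈ [2, 3]; J = 1 is outside ✗ ⇒ coefficient is 0

triangle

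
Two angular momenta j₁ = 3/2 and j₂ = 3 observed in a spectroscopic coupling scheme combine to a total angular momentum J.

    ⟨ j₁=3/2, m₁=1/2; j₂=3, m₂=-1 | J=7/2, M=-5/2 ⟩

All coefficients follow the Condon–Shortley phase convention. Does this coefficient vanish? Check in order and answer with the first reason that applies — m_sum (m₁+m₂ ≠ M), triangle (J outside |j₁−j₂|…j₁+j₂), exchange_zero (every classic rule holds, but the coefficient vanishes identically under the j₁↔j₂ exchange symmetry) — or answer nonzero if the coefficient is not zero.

m_sum

m-sum: m₁+m₂ = 1/2+(-1) = -1/2, M = -5/2  ✗ ⇒ coefficient is 0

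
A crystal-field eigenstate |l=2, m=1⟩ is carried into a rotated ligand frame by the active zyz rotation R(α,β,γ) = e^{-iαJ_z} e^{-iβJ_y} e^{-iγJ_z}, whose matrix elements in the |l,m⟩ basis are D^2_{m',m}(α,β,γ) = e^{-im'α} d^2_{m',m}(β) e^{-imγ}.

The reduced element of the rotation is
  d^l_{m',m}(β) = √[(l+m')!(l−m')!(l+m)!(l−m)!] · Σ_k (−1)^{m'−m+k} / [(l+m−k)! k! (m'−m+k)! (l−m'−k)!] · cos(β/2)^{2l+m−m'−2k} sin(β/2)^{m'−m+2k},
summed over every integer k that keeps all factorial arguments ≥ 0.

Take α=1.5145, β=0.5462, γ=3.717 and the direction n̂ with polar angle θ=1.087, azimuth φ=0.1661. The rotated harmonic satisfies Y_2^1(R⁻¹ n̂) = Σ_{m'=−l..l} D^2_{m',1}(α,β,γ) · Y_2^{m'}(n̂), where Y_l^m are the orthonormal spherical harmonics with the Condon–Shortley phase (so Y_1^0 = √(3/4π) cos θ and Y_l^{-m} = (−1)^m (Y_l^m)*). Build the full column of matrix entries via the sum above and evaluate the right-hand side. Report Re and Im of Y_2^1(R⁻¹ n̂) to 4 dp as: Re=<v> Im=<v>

Need the full column D^2_{m',1} for m'=−2..2 at α=1.5145, β=0.5462, γ=3.7170.
cos(β/2)=0.962939, sin(β/2)=0.269718
d^2_{-2,1}: single k=3 term ⇒ +0.037788;  D = +0.029192-0.023995i
d^2_{-1,1}: k∈[2..3] ⇒ +0.202366 -0.005292 = +0.197074;  D = -0.116376-0.159043i
d^2_{0,1}: k∈[1..2] ⇒ +0.589905 -0.046281 = +0.543624;  D = -0.456085+0.295827i
d^2_{1,1}: k∈[0..1] ⇒ +0.859797 -0.202366 = +0.657430;  D = +0.326157+0.570821i
d^2_{2,1}: single k=0 term ⇒ -0.481656;  D = -0.430985+0.215044i
Y_2^{m'}(θ=1.087,φ=0.1661) and Σ D·Y over m':
  (+0.0292-0.0240i)·(+0.2862-0.0987i)  (-0.1164-0.1590i)·(+0.3137-0.0526i)  (-0.4561+0.2958i)·(-0.1107+0.0000i)  (+0.3262+0.5708i)·(-0.3137-0.0526i)  (-0.4310+0.2150i)·(+0.2862+0.0987i)
Y_2^1(R⁻¹ n̂) = -0.205269-0.263513i

Re=-0.2053 Im=-0.2635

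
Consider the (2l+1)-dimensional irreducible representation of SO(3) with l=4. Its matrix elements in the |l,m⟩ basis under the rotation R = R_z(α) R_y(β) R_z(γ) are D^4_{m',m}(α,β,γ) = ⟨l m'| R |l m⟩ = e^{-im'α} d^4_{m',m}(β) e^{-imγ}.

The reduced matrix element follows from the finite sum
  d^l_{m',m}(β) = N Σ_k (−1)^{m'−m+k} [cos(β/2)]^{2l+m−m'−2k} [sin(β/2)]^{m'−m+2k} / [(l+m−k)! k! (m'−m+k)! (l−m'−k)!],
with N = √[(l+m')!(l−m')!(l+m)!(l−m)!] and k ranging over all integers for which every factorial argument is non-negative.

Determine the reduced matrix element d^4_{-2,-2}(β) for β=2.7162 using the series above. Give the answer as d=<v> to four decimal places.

d^4_{-2,-2}(β=2.7162) via the finite sum:
c=cos(2.716200/2)=0.211096, s=sin(2.716200/2)=0.977465; N=√[2·720·2·720]=1440.000000
Admissible k: 0..2 (factorial args all ≥0)
  k=0: (−1)^0·1440.0000/(1440)·0.2111^8·0.9775^0 = +0.000004
  k=1: (−1)^1·1440.0000/(120)·0.2111^6·0.9775^2 = -0.001015
  k=2: (−1)^2·1440.0000/(96)·0.2111^4·0.9775^4 = +0.027191
d^4_{-2,-2}(2.7162) = +0.000004 -0.001015 +0.027191 = +0.026180

d=0.0262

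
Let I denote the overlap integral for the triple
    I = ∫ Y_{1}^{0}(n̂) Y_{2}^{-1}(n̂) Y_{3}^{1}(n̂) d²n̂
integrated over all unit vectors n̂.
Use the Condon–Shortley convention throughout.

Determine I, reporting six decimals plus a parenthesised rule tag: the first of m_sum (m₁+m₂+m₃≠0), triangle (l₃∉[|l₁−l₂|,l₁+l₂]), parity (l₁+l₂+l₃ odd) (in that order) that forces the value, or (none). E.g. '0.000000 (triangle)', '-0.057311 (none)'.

Rules hold: Σm=0, L=6 even, 1≤3≤3.
N = 3·5·7 = 105
Δ = 0!·2!·4!/7! = 1/105
Racah Σ t=0..0: t=0:+1/4 = 1/4
⇒ 3j(1 2 3; 0 0 0)² = 3/35, sgn -1
Racah Σ t=0..0: t=0:+1/6 = 1/6
⇒ 3j(1 2 3; 0 -1 1)² = 8/105, sgn +1
4πI² = N·(3j₀)²·(3jₘ)² = 24/35
I = -1·√(0.685714/4π) = -0.23359668
No selection rule forces the value: the integral is nonzero (none).

-0.233597 (none)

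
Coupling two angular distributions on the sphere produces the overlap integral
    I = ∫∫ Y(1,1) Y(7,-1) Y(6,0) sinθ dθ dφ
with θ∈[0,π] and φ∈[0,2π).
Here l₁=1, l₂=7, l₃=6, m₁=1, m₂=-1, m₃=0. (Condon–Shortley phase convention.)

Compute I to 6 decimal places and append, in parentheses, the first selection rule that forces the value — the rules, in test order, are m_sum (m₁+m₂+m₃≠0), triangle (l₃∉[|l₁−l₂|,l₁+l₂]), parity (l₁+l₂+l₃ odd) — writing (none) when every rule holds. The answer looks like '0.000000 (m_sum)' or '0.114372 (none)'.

-0.185147 (none)

Rules hold: Σm=0, L=14 even, 6≤6≤8.
N = 3·15·13 = 585
Δ = 2!·0!·12!/15! = 1/1365
Racah Σ t=1..1: t=1:−1/518400 = -1/518400
⇒ 3j(1 7 6; 0 0 0)² = 7/195, sgn -1
Racah Σ t=0..0: t=0:+1/1036800 = 1/1036800
⇒ 3j(1 7 6; 1 -1 0)² = 4/195, sgn +1
4πI² = N·(3j₀)²·(3jₘ)² = 28/65
I = -1·√(0.430769/4π) = -0.18514731
No selection rule forces the value: the integral is nonzero (none).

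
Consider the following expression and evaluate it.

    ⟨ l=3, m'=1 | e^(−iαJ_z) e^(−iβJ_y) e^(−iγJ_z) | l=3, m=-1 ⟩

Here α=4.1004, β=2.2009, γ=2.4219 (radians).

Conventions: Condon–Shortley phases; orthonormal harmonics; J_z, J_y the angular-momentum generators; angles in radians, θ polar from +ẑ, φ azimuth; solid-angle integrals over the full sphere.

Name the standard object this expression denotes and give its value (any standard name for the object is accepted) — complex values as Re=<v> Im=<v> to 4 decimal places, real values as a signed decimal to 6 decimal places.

Wigner D-matrix element, Re=0.0360 Im=0.3327

This is a Wigner D-matrix element — the rotation-matrix element ⟨l m'| R(α,β,γ) |l m⟩ in the angular-momentum basis.
Split into d^3_{1,-1}(β=2.2009) × two z-phases.
Half-angle: c=0.453195, s=0.891411. N=√(24·2·2·24)=48.000000
The bounds max(0,m−m')=0 and min(l+m,l−m')=2 give 3 terms
  k=0: (−1)^2·48.0000/(8)·0.4532^4·0.8914^2 = +0.201117
  k=1: (−1)^3·48.0000/(6)·0.4532^2·0.8914^4 = -1.037464
  k=2: (−1)^4·48.0000/(48)·0.4532^0·0.8914^6 = +0.501729
d^3_{1,-1}(2.2009) = +0.201117 -1.037464 +0.501729 = -0.334618
Attach z-rotation phases: D = e^{-i(1)(4.1004)}·(-0.334618)·e^{-i(-1)(2.4219)} = +0.035970+0.332679i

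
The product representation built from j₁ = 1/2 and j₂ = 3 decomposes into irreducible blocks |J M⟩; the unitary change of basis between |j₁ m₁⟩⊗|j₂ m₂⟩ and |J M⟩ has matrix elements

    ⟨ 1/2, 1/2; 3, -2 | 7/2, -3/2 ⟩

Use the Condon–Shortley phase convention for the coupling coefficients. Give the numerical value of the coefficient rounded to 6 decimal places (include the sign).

+0.534522  (= +√(2/7))

triangle: 0!·1!·6!/8! = 720/40320
(j±m)!: 1!·0!·1!·5!·2!·5! = 28800
prefactor² = (2J+1)·Δ·N² = 28800/7
  k=0: +1/(0!·0!·0!·1!·1!·5!) = 1/120
Σ = 1/120  ⇒  CG² = 28800/7·(1/120)² = 2/7
CG = +√(2/7) = +0.534522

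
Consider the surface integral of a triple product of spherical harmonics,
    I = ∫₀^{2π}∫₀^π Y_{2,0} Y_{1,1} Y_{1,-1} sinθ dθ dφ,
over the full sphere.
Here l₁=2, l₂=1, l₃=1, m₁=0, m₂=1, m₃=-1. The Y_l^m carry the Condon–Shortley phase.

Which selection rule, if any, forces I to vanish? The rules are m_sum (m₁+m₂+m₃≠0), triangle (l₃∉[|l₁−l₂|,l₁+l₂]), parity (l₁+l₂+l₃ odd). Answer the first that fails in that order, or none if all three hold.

m₁+m₂+m₃ = 0 + 1 − 1 = 0  ✓
triangle: |2−1|=1 ≤ l₃=1 ≤ 2+1=3  ✓
parity: l₁+l₂+l₃ = 4 is even  ✓

none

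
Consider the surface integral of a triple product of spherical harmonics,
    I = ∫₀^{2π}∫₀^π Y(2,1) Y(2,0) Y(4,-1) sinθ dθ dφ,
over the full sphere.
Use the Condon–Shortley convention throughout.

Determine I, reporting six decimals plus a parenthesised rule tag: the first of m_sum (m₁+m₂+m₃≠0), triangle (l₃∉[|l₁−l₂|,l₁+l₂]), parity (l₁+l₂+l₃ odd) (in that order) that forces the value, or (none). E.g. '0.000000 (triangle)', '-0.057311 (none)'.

Checks pass: Σm=0; 8 even; l₃=4∈[0,4].
(2·2+1)(2·2+1)(2·4+1) = 225
Δ: 0! 4! 4! / 9! → 1/630
sum: t=0:+1/16 = 1/16
3j²(2 2 4; 0 0 0) = Δ·Π!·Σ² = 2/35  (sign +1)
sum: t=0:+1/24 = 1/24
3j²(2 2 4; 1 0 -1) = Δ·Π!·Σ² = 1/21  (sign -1)
combine: 4πI² = 225·2/35·1/21 = 30/49
take √, sign -1: I = -0.22072812
No selection rule forces the value: the integral is nonzero (none).

-0.220728 (none)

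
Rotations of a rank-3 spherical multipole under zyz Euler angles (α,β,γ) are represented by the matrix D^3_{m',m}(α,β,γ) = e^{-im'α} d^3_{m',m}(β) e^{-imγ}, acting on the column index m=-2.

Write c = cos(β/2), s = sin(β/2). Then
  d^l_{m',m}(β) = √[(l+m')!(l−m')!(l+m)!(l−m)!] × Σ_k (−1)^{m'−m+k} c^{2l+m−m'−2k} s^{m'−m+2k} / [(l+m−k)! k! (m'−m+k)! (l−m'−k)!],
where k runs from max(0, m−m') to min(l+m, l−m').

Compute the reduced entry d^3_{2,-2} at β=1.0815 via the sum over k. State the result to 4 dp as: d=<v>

d=0.2395

d^3_{2,-2}(β=1.0815) via the finite sum:
With c≡cos(β/2)=0.857323 and s≡sin(β/2)=0.514779, N=[120·1·1·120]^{1/2}=120.000000
The bounds max(0,m−m')=0 and min(l+m,l−m')=1 give 2 terms
  k=0: (−1)^4·120.0000/(24)·0.8573^2·0.5148^4 = +0.258073
  k=1: (−1)^5·120.0000/(120)·0.8573^0·0.5148^6 = -0.018609
d^3_{2,-2}(1.0815) = +0.258073 -0.018609 = +0.239464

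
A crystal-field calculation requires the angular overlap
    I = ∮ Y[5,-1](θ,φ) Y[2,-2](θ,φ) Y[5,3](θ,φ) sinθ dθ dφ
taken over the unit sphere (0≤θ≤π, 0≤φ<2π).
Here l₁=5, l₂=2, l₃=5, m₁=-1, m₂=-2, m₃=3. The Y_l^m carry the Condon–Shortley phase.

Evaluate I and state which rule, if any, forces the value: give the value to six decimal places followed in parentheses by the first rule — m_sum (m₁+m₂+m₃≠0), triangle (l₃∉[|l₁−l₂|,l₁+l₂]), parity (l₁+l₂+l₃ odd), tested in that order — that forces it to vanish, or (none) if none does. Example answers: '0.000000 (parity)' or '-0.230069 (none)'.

0.171169 (none)

Rules hold: Σm=0, L=12 even, 3≤5≤7.
N = 11·5·11 = 605
Δ = 2!·8!·2!/13! = 1/38610
Racah Σ t=0..2: t=0:+1/2880 t=1:−1/576 t=2:+1/2880 = -1/960
⇒ 3j(5 2 5; 0 0 0)² = 10/429, sgn +1
Racah Σ t=0..0: t=0:+1/5760 = 1/5760
⇒ 3j(5 2 5; -1 -2 3)² = 56/2145, sgn +1
4πI² = N·(3j₀)²·(3jₘ)² = 560/1521
I = +1·√(0.368179/4π) = 0.17116875
No selection rule forces the value: the integral is nonzero (none).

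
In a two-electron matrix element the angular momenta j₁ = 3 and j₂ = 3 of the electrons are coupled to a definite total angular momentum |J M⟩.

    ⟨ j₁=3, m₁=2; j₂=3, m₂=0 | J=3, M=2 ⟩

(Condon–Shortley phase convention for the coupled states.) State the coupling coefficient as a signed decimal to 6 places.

j₁+j₂−J=3  J+j₁−j₂=3  J−j₁+j₂=3  j₁+j₂+J+1=10
(j₁±m₁, j₂±m₂, J±M) = (5,1,3,3,5,1)
P² = 216
sum k=0..1:
  [0] +1/72 = 1/72
  [1] −1/24 = -1/24
S = -1/36
C² = P²·S² = 1/6 ; C = -0.408248

−√(1/6) ≈ -0.408248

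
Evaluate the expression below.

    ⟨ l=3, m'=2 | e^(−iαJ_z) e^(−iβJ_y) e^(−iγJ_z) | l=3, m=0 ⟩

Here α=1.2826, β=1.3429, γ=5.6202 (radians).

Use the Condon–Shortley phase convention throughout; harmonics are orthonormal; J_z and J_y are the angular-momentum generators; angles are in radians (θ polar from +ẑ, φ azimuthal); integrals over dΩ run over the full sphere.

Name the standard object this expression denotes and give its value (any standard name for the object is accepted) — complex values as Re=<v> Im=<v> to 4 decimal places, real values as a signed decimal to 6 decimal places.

This is a Wigner D-matrix element — the rotation-matrix element ⟨l m'| R(α,β,γ) |l m⟩ in the angular-momentum basis.
Split into d^3_{2,0}(β=1.3429) × two z-phases.
With c≡cos(β/2)=0.782920 and s≡sin(β/2)=0.622122, N=[120·1·6·6]^{1/2}=65.726707
k∈{0,1} keeps every argument non-negative
  k=0: (−1)^2·65.7267/(12)·0.7829^4·0.6221^2 = +0.796493
  k=1: (−1)^3·65.7267/(12)·0.7829^2·0.6221^4 = -0.502919
d^3_{2,0}(1.3429) = +0.796493 -0.502919 = +0.293574
Phases: e^{-i·(2)·1.2826}=-0.838434-0.545003i, e^{-i·(0)·5.6202}=+1.000000+0.000000i ⇒ D=-0.246143-0.159999i

Wigner D-matrix element, Re=-0.2461 Im=-0.1600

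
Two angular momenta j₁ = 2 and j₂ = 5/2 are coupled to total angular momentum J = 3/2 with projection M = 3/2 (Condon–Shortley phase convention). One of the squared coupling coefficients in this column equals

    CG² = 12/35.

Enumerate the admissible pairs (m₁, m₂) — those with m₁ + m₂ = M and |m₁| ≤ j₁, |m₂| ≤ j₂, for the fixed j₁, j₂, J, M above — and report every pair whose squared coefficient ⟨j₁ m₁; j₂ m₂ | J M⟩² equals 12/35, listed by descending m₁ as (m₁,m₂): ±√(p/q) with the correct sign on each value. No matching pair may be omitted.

(0,3/2): +√(12/35)

Admissible pairs with m₁+m₂ = M = 3/2: (-1,5/2), (0,3/2), (1,1/2), (2,-1/2)
  (m₁,m₂)=(2,-1/2): CG² = 4/35, CG = +√(4/35)
  (m₁,m₂)=(1,1/2): CG² = 9/35, CG = −√(9/35)
  (m₁,m₂)=(0,3/2): CG² = 12/35, CG = +√(12/35)   ← matches the target
  (m₁,m₂)=(-1,5/2): CG² = 2/7, CG = −√(2/7)
Pairs with CG² = 12/35: (0,3/2): +√(12/35)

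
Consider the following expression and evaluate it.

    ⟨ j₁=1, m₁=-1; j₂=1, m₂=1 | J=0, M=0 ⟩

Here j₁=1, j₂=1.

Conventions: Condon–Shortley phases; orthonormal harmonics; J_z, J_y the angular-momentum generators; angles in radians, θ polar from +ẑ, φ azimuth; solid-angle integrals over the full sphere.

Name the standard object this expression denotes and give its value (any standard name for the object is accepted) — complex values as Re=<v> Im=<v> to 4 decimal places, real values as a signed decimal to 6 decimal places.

Clebsch–Gordan coefficient, +√(1/3) ≈ +0.577350

This is a Clebsch–Gordan (vector-coupling) coefficient.
j₁+j₂−J=2  J+j₁−j₂=0  J−j₁+j₂=0  j₁+j₂+J+1=3
(j₁±m₁, j₂±m₂, J±M) = (0,2,2,0,0,0)
P² = 4/3
sum k=2..2:
  [2] +1/2 = 1/2
S = 1/2
C² = P²·S² = 1/3 ; C = +0.577350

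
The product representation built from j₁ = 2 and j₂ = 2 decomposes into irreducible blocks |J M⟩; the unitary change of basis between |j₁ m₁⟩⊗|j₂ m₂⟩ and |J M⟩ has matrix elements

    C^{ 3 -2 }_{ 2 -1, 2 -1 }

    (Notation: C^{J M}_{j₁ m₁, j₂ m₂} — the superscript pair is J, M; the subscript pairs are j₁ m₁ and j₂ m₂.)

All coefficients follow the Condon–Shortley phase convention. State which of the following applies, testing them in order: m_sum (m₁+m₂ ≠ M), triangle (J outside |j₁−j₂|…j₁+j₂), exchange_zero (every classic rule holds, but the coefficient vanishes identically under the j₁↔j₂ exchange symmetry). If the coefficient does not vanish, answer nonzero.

exchange_zero

m-sum: m₁+m₂ = -1+(-1) = -2, M = -2  ✓
triangle: |j₁−j₂| = 0 ≤ J = 3 ≤ j₁+j₂ = 4  ✓
exchange: j₁=j₂ and m₁=m₂, and (−1)^(j₁+j₂−J) = (−1)^1 = −1 forces ⟨j₁m₁;j₂m₂|JM⟩ = −⟨j₂m₂;j₁m₁|JM⟩ = −⟨j₁m₁;j₂m₂|JM⟩ ⇒ the coefficient vanishes identically
Racah sum check: Σ_k collapses to 0 ⇒ CG = 0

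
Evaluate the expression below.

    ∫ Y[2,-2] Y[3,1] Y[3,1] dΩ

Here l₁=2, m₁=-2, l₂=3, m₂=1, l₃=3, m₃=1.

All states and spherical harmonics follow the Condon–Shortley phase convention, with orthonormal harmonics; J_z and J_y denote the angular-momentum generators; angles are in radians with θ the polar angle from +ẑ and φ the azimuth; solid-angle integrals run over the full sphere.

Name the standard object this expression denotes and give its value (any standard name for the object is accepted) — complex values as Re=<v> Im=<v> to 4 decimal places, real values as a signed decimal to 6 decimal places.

Gaunt coefficient, +0.206013

This is a Gaunt coefficient — the integral of a triple product of spherical harmonics over the sphere.
m-sum 0 ✓  L=8 even ✓  1≤3≤5 ✓
Π(2lᵢ+1) = 5×7×7 = 245
triangle coeff Δ(2,3,3) = 1/3780
Σ_t [0,2]: t=0:+1/24 t=1:−1/4 t=2:+1/24 = -1/6
(3j)²=4/105 [(2 3 3; 0 0 0)], sign=+1
Σ_t [2,2]: t=2:+1/16 = 1/16
(3j)²=2/35 [(2 3 3; -2 1 1)], sign=+1
⇒ 4πI² = 8/15
I = (+1)√(8/15/(4π)) = 0.20601291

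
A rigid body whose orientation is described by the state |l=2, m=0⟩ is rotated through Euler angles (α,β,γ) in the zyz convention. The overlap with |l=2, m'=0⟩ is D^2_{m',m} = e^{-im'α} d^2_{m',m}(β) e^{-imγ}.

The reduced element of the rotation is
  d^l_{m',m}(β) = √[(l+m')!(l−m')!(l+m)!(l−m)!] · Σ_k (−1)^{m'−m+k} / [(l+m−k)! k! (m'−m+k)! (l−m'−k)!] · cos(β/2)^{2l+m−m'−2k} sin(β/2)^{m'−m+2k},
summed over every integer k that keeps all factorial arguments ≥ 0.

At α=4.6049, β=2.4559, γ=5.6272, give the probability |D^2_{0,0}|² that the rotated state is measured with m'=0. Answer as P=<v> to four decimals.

Split into d^2_{0,0}(β=2.4559) × two z-phases.
With c≡cos(β/2)=0.336169 and s≡sin(β/2)=0.941802, N=[2·2·2·2]^{1/2}=4.000000
Admissible k: 0..2 (factorial args all ≥0)
  k=0: (−1)^0·4.0000/(4)·0.3362^4·0.9418^0 = +0.012771
  k=1: (−1)^1·4.0000/(1)·0.3362^2·0.9418^2 = -0.400954
  k=2: (−1)^2·4.0000/(4)·0.3362^0·0.9418^4 = +0.786752
d^2_{0,0}(2.4559) = +0.012771 -0.400954 +0.786752 = +0.398569
|D^2_{0,0}|² = |d^2_{0,0}(β)|² = (+0.398569)² = 0.158857 (the z-rotation phases have unit modulus)

P=0.1589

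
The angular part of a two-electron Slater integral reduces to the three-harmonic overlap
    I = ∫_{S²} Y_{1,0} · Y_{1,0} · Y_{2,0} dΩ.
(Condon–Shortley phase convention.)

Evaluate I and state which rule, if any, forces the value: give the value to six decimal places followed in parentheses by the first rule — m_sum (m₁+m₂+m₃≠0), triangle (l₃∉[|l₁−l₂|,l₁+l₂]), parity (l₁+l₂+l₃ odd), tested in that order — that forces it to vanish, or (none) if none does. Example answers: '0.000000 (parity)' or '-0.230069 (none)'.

0.252313 (none)

Checks pass: Σm=0; 4 even; l₃=2∈[0,2].
(2·1+1)(2·1+1)(2·2+1) = 45
Δ: 0! 2! 2! / 5! → 1/30
sum: t=0:+1/1 = 1/1
3j²(1 1 2; 0 0 0) = Δ·Π!·Σ² = 2/15  (sign +1)
(m-triple is (0,0,0) — same symbol as above.)
combine: 4πI² = 45·2/15·2/15 = 4/5
take √, sign +1: I = 0.25231325
No selection rule forces the value: the integral is nonzero (none).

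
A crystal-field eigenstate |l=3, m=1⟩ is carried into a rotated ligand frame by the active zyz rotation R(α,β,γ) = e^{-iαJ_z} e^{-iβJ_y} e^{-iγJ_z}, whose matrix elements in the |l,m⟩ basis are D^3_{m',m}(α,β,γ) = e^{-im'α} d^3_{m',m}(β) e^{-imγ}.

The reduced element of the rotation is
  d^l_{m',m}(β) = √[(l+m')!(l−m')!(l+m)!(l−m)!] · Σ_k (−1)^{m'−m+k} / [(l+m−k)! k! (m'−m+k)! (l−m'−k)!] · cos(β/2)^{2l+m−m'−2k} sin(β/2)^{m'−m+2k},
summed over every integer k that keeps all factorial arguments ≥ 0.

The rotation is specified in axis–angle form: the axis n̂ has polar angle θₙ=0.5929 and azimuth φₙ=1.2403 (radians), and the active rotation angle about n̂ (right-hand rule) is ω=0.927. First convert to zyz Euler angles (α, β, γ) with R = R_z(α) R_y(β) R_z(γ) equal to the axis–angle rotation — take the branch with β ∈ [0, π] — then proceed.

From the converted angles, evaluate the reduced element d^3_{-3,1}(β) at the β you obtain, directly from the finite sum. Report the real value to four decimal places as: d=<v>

Axis–angle → zyz. n̂ = (sinθₙcosφₙ, sinθₙsinφₙ, cosθₙ) = (+0.181327, +0.528529, +0.829324), ω = 0.9270.
R = I cosω + sinω [n̂]ₓ + (1−cosω) n̂n̂ᵀ gives
  R = [+0.613380, -0.625000, +0.482845; +0.701624, +0.711907, +0.030195; -0.362613, +0.320255, +0.875185]
β = atan2(√(R₁₃²+R₂₃²), R₃₃) = 0.504978; α = atan2(R₂₃, R₁₃) mod 2π = 0.062455; γ = atan2(R₃₂, −R₃₁) mod 2π = 0.723447
d^3_{-3,1}(β=0.5050) via the finite sum:
c=cos(0.504978/2)=0.968294, s=sin(0.504978/2)=0.249815; N=√[1·720·24·2]=185.903201
k∈{4} keeps every argument non-negative
  k=4: (−1)^0·185.9032/(48)·0.9683^2·0.2498^4 = +0.014143
d^3_{-3,1}(0.5050) = +0.014143

d=0.0141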